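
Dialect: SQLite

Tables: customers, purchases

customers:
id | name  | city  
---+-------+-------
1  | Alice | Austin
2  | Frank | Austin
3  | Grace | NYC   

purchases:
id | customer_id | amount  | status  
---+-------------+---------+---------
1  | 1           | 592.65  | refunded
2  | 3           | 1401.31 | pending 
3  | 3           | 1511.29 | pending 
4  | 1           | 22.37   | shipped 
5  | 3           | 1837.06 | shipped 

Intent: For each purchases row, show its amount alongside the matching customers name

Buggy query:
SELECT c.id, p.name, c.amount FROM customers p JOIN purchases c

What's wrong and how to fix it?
Bug: Missing join condition: each purchases row is matched to all customers rows instead of just its own

Fix: Specify the join condition linking the foreign key to the parent id

Corrected query:
SELECT c.id, p.name, c.amount FROM customers p JOIN purchases c ON c.customer_id = p.id

Result:
id | name  | amount 
---+-------+--------
1  | Alice | 592.65 
2  | Grace | 1401.31
3  | Grace | 1511.29
4  | Alice | 22.37  
5  | Grace | 1837.06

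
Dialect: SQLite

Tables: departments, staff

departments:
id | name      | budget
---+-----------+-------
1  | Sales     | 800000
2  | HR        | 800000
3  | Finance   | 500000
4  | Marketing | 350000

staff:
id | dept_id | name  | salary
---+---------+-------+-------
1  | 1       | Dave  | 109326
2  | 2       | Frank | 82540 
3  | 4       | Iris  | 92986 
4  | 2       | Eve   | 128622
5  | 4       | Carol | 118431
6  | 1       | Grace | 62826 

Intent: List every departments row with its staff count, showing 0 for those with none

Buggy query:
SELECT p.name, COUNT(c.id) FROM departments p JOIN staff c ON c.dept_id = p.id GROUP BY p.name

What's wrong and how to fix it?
Bug: An inner join excludes parents with zero children

Fix: Switch to LEFT JOIN to retain unmatched parent rows

Corrected query:
SELECT p.name, COUNT(c.id) FROM departments p LEFT JOIN staff c ON c.dept_id = p.id GROUP BY p.name

Result:
name      | COUNT(c.id)
----------+------------
Finance   | 0          
HR        | 2          
Marketing | 2          
Sales     | 2          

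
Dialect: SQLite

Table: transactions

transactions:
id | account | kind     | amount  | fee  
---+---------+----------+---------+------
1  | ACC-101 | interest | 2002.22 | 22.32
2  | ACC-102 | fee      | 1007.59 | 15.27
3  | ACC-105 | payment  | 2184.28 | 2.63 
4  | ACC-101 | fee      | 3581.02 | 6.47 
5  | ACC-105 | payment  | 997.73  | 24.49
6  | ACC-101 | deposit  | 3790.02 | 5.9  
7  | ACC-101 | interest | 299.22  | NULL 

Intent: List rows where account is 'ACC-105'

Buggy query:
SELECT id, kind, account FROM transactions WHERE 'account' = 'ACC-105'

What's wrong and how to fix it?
Bug: Single quotes denote string literals in SQL; the column name is being compared as a constant string

Fix: Remove the quotes around the column name (or use double quotes for an identifier)

Corrected query:
SELECT id, kind, account FROM transactions WHERE account = 'ACC-105'

Result:
id | kind    | account
---+---------+--------
3  | payment | ACC-105
5  | payment | ACC-105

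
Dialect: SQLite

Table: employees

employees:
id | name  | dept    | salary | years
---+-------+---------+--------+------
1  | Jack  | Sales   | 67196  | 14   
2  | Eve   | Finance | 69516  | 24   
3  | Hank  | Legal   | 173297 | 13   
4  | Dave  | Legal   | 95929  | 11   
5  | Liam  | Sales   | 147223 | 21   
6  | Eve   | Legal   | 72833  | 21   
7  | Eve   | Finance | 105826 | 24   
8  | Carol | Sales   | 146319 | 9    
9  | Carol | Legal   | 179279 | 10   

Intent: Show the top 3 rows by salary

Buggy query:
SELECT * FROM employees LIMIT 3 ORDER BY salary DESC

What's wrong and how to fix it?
Bug: LIMIT must come after ORDER BY

Fix: Sort with ORDER BY, then apply LIMIT

Corrected query:
SELECT * FROM employees ORDER BY salary DESC LIMIT 3

Result:
id | name  | dept  | salary | years
---+-------+-------+--------+------
9  | Carol | Legal | 179279 | 10   
3  | Hank  | Legal | 173297 | 13   
5  | Liam  | Sales | 147223 | 21   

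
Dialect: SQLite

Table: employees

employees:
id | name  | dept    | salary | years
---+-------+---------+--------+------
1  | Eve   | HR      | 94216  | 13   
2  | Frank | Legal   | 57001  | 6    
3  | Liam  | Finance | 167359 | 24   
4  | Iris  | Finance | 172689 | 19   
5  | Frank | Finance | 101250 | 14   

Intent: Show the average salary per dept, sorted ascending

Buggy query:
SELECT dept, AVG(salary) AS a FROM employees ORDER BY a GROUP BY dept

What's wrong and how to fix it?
Bug: GROUP BY must precede ORDER BY

Fix: Move ORDER BY to the end, after GROUP BY

Corrected query:
SELECT dept, AVG(salary) AS a FROM employees GROUP BY dept ORDER BY a

Result:
dept    | a            
--------+--------------
Legal   | 57001        
HR      | 94216        
Finance | 147099.333333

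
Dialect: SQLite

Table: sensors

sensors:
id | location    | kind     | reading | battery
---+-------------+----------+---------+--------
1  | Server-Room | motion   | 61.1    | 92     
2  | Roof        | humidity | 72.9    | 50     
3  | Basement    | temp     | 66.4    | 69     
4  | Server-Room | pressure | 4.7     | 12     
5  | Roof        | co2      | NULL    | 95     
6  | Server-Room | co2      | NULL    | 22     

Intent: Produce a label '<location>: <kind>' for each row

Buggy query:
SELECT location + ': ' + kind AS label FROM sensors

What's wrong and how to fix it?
Bug: SQLite uses || for string concatenation; + coerces text to numbers (yielding 0)

Fix: Use the || operator for string concatenation

Corrected query:
SELECT location || ': ' || kind AS label FROM sensors

Result:
label                
---------------------
Server-Room: motion  
Roof: humidity       
Basement: temp       
Server-Room: pressure
Roof: co2            
Server-Room: co2     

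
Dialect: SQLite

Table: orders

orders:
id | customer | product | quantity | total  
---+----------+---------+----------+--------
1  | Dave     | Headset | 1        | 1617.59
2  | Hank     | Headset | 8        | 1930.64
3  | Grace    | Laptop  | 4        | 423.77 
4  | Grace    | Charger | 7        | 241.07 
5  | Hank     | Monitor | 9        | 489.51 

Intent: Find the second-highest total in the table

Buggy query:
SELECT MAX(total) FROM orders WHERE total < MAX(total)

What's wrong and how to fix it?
Bug: The inner MAX is an aggregate inside WHERE, which is not allowed

Fix: Compute the overall MAX in a subquery, then take MAX of rows below it

Corrected query:
SELECT MAX(total) FROM orders WHERE total < (SELECT MAX(total) FROM orders)

Result:
MAX(total)
----------
1617.59   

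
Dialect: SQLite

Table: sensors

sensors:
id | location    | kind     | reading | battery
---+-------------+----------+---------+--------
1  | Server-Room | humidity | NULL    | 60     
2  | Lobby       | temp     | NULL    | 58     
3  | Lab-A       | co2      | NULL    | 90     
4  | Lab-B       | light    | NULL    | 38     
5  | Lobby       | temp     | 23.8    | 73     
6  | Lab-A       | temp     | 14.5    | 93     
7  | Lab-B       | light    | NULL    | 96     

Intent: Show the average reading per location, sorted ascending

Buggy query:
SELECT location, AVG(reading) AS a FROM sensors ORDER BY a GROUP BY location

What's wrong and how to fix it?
Bug: ORDER BY appears before GROUP BY; SQL clause order requires GROUP BY first

Fix: Reorder: SELECT … FROM … GROUP BY … ORDER BY …

Corrected query:
SELECT location, AVG(reading) AS a FROM sensors GROUP BY location ORDER BY a

Result:
location    | a   
------------+-----
Lab-B       | NULL
Server-Room | NULL
Lab-A       | 14.5
Lobby       | 23.8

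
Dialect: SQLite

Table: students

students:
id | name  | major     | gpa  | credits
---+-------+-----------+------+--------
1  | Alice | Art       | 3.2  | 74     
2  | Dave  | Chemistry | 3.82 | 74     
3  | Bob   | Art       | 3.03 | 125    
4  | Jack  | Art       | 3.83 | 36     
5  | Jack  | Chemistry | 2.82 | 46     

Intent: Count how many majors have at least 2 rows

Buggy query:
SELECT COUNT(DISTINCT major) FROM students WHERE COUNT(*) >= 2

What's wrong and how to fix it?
Bug: WHERE filters individual rows, not groups, so a group-level COUNT is invalid there

Fix: Use a subquery that GROUPs and filters with HAVING, then count its rows

Corrected query:
SELECT COUNT(*) FROM (SELECT major FROM students GROUP BY major HAVING COUNT(*) >= 2)

Result:
COUNT(*)
--------
2       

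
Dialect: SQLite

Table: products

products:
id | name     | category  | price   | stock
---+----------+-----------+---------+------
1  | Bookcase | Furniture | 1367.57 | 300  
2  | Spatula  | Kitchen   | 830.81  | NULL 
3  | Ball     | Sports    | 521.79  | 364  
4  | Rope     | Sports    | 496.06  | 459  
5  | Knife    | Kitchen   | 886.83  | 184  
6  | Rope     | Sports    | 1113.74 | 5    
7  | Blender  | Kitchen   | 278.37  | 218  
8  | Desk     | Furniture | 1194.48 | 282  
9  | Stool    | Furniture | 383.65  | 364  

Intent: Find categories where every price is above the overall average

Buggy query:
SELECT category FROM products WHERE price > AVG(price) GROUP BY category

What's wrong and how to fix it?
Bug: WHERE evaluates per row before aggregation, so AVG() is unavailable

Fix: Compute the overall average in a scalar subquery and compare each group's MIN against it in HAVING

Corrected query:
SELECT category FROM products GROUP BY category HAVING MIN(price) > (SELECT AVG(price) FROM products)

Result:
(no rows)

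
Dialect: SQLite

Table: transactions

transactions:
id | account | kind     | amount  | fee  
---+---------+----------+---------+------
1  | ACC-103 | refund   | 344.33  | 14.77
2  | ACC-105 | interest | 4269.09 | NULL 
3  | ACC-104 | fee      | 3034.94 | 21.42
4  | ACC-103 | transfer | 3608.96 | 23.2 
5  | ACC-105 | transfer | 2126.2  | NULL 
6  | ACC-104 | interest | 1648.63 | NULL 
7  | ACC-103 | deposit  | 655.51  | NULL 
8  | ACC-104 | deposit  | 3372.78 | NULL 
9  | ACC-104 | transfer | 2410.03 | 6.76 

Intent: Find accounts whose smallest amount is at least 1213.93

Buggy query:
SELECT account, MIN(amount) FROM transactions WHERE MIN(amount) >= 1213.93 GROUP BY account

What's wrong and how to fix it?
Bug: MIN() in WHERE is a misuse of aggregate

Fix: Use HAVING for the per-group MIN condition

Corrected query:
SELECT account, MIN(amount) FROM transactions GROUP BY account HAVING MIN(amount) >= 1213.93

Result:
account | MIN(amount)
--------+------------
ACC-104 | 1648.63    
ACC-105 | 2126.2     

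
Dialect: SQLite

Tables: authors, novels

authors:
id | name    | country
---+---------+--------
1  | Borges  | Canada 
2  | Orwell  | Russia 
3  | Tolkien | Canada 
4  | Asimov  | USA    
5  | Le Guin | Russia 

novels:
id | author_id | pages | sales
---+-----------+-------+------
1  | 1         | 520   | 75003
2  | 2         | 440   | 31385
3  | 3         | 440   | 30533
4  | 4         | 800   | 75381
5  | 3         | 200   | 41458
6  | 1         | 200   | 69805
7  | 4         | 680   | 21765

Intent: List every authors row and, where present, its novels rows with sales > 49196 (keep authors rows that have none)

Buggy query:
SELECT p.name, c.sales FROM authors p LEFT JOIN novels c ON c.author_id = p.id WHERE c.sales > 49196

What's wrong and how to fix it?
Bug: A WHERE condition on the right-hand table after LEFT JOIN drops unmatched parents

Fix: Put 'c.sales > 49196' in the JOIN's ON clause instead of WHERE

Corrected query:
SELECT p.name, c.sales FROM authors p LEFT JOIN novels c ON c.author_id = p.id AND c.sales > 49196

Result:
name    | sales
--------+------
Borges  | 69805
Borges  | 75003
Orwell  | NULL 
Tolkien | NULL 
Asimov  | 75381
Le Guin | NULL 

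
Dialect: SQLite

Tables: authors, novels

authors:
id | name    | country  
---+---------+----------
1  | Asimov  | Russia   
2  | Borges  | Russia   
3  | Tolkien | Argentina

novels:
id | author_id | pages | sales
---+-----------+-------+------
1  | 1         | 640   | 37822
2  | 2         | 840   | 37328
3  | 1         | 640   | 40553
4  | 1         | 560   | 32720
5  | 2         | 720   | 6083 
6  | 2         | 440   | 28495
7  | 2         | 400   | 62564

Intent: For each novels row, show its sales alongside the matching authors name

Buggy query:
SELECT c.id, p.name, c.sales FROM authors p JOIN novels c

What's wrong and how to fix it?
Bug: JOIN with no ON clause produces a cartesian product; every novels row pairs with every authors row

Fix: Add ON c.author_id = p.id to the JOIN

Corrected query:
SELECT c.id, p.name, c.sales FROM authors p JOIN novels c ON c.author_id = p.id

Result:
id | name   | sales
---+--------+------
1  | Asimov | 37822
2  | Borges | 37328
3  | Asimov | 40553
4  | Asimov | 32720
5  | Borges | 6083 
6  | Borges | 28495
7  | Borges | 62564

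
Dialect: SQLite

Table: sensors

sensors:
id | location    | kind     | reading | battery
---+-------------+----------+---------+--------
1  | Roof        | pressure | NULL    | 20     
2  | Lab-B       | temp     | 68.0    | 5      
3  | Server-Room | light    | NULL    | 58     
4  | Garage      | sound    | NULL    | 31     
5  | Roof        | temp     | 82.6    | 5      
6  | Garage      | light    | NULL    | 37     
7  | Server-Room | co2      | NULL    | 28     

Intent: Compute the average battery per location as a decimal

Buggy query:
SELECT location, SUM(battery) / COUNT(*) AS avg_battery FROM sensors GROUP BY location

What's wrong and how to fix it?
Bug: Both operands are integers, so '/' performs integer division and truncates

Fix: Multiply by 1.0 (or CAST to REAL) to force floating-point division

Corrected query:
SELECT location, SUM(battery) * 1.0 / COUNT(*) AS avg_battery FROM sensors GROUP BY location

Result:
location    | avg_battery
------------+------------
Garage      | 34         
Lab-B       | 5          
Roof        | 12.5       
Server-Room | 43         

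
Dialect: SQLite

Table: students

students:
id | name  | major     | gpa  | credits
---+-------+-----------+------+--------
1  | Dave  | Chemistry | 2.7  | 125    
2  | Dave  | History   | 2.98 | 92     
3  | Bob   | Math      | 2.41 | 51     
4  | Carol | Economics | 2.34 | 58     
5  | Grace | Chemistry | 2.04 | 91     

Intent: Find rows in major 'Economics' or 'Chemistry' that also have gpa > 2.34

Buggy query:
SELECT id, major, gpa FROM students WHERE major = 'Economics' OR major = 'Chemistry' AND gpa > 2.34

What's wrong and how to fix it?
Bug: Without parentheses, AND is evaluated before OR, so the gpa filter only applies to the 'Chemistry' branch

Fix: Add parentheses around the OR so the AND applies to both alternatives

Corrected query:
SELECT id, major, gpa FROM students WHERE (major = 'Economics' OR major = 'Chemistry') AND gpa > 2.34

Result:
id | major     | gpa
---+-----------+----
1  | Chemistry | 2.7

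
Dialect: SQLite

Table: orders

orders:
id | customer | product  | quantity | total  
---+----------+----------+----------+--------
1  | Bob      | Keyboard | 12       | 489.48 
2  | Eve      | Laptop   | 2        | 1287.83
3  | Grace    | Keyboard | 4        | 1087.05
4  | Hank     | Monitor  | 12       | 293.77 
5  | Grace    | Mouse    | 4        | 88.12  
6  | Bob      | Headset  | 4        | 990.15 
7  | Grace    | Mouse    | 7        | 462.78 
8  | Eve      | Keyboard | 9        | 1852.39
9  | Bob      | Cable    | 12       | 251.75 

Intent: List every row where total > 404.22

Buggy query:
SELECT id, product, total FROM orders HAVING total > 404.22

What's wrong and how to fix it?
Bug: HAVING filters the output of aggregation, but this query has no GROUP BY and no aggregate functions, so SQLite rejects it (HAVING clause on a non-aggregate query); the condition here is per row

Fix: Use WHERE for row-level filtering

Corrected query:
SELECT id, product, total FROM orders WHERE total > 404.22

Result:
id | product  | total  
---+----------+--------
1  | Keyboard | 489.48 
2  | Laptop   | 1287.83
3  | Keyboard | 1087.05
6  | Headset  | 990.15 
7  | Mouse    | 462.78 
8  | Keyboard | 1852.39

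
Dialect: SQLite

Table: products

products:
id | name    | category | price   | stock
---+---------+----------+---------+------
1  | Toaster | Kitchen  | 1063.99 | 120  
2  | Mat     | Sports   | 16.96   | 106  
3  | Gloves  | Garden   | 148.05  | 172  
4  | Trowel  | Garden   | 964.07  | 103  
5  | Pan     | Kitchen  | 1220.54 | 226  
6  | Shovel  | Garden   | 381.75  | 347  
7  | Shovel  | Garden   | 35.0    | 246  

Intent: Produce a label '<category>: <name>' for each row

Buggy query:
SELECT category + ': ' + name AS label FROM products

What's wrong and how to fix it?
Bug: SQLite uses || for string concatenation; + coerces text to numbers (yielding 0)

Fix: Use the || operator for string concatenation

Corrected query:
SELECT category || ': ' || name AS label FROM products

Result:
label           
----------------
Kitchen: Toaster
Sports: Mat     
Garden: Gloves  
Garden: Trowel  
Kitchen: Pan    
Garden: Shovel  
Garden: Shovel  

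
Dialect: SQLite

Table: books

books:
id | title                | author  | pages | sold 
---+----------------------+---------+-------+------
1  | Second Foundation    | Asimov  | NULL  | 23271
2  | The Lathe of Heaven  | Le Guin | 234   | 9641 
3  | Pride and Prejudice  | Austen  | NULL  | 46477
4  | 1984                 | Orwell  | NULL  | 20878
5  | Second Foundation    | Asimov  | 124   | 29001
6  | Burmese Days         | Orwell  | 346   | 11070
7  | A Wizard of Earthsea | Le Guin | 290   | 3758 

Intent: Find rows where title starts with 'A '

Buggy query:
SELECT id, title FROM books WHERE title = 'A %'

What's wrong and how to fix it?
Bug: Wildcards only work with LIKE; '=' treats '%' as a literal character

Fix: Replace '=' with LIKE so 'A %' is treated as a pattern

Corrected query:
SELECT id, title FROM books WHERE title LIKE 'A %'

Result:
id | title               
---+---------------------
7  | A Wizard of Earthsea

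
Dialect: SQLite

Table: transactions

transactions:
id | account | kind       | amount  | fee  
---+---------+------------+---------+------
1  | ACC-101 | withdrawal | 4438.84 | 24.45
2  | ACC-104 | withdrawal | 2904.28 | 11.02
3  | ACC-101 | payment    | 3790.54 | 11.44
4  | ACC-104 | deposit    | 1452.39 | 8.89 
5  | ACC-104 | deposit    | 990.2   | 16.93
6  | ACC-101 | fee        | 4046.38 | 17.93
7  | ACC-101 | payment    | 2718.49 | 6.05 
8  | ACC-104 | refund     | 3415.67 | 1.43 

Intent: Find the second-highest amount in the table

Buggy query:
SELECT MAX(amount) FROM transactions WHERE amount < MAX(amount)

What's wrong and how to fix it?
Bug: The inner MAX is an aggregate inside WHERE, which is not allowed

Fix: Put the inner MAX in a scalar subquery

Corrected query:
SELECT MAX(amount) FROM transactions WHERE amount < (SELECT MAX(amount) FROM transactions)

Result:
MAX(amount)
-----------
4046.38    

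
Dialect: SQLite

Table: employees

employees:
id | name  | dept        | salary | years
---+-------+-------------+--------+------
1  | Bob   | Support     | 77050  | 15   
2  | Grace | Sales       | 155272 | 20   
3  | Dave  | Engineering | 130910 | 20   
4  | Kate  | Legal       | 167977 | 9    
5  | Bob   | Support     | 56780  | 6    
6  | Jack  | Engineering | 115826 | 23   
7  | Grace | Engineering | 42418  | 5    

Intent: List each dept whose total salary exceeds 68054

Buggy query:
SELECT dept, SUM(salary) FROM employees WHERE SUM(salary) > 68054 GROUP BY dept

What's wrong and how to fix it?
Bug: Aggregate functions cannot appear in a WHERE clause

Fix: Move the aggregate condition to a HAVING clause

Corrected query:
SELECT dept, SUM(salary) FROM employees GROUP BY dept HAVING SUM(salary) > 68054

Result:
dept        | SUM(salary)
------------+------------
Engineering | 289154     
Legal       | 167977     
Sales       | 155272     
Support     | 133830     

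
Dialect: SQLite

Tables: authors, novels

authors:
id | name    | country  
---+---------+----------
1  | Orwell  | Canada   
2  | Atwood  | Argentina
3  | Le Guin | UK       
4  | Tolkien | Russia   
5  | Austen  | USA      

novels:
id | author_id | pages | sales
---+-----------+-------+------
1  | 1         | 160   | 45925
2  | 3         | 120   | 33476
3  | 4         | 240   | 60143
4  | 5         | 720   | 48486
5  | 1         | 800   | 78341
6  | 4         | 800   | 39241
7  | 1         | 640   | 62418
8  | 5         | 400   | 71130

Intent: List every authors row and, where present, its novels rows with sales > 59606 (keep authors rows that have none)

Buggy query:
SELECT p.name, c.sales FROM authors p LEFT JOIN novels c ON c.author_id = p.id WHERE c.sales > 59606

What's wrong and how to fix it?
Bug: Filtering c.sales in WHERE discards the NULL rows produced by LEFT JOIN, turning it into an inner join

Fix: Move the right-table condition into the ON clause so unmatched parents are kept

Corrected query:
SELECT p.name, c.sales FROM authors p LEFT JOIN novels c ON c.author_id = p.id AND c.sales > 59606

Result:
name    | sales
--------+------
Orwell  | 62418
Orwell  | 78341
Atwood  | NULL 
Le Guin | NULL 
Tolkien | 60143
Austen  | 71130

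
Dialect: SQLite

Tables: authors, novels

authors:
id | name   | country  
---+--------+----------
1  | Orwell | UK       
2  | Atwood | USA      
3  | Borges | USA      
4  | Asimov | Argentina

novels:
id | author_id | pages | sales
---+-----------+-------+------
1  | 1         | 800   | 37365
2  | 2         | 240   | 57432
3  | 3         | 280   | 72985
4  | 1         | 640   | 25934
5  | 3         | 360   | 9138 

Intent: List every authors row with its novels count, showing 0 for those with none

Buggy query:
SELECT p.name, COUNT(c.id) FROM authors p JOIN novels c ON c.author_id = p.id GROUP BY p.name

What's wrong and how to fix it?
Bug: An inner join excludes parents with zero children

Fix: Switch to LEFT JOIN to retain unmatched parent rows

Corrected query:
SELECT p.name, COUNT(c.id) FROM authors p LEFT JOIN novels c ON c.author_id = p.id GROUP BY p.name

Result:
name   | COUNT(c.id)
-------+------------
Asimov | 0          
Atwood | 1          
Borges | 2          
Orwell | 2          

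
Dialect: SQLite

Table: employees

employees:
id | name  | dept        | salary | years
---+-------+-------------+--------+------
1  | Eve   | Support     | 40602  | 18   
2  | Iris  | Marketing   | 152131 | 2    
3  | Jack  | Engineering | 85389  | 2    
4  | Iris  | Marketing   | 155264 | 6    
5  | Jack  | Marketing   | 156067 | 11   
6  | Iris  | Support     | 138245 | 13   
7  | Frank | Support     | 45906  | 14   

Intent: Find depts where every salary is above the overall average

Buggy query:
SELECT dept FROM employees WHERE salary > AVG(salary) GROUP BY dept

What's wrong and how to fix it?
Bug: AVG() is an aggregate; it can't sit directly in WHERE

Fix: Compute the overall average in a scalar subquery and compare each group's MIN against it in HAVING

Corrected query:
SELECT dept FROM employees GROUP BY dept HAVING MIN(salary) > (SELECT AVG(salary) FROM employees)

Result:
dept     
---------
Marketing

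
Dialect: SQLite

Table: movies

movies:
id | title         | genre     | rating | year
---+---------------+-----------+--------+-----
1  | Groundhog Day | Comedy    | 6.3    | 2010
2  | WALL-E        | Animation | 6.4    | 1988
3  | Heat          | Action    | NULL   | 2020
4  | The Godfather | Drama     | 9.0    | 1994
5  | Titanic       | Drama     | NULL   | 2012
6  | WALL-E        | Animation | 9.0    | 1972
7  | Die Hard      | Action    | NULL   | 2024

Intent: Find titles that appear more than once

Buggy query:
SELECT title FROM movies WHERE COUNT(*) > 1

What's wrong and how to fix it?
Bug: WHERE can't reference COUNT(*); aggregates are computed after WHERE

Fix: Group first, then use HAVING for the count condition

Corrected query:
SELECT title FROM movies GROUP BY title HAVING COUNT(*) > 1

Result:
title 
------
WALL-E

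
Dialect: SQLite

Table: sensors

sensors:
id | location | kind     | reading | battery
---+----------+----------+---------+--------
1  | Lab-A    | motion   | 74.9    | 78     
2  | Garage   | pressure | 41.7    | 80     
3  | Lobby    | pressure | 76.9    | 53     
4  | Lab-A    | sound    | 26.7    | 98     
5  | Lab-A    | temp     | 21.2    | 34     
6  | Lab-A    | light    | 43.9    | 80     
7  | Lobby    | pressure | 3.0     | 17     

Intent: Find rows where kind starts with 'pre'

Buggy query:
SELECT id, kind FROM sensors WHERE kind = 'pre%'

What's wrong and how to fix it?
Bug: '=' compares the literal string including the % character; pattern matching needs LIKE

Fix: Replace '=' with LIKE so 'pre%' is treated as a pattern

Corrected query:
SELECT id, kind FROM sensors WHERE kind LIKE 'pre%'

Result:
id | kind    
---+---------
2  | pressure
3  | pressure
7  | pressure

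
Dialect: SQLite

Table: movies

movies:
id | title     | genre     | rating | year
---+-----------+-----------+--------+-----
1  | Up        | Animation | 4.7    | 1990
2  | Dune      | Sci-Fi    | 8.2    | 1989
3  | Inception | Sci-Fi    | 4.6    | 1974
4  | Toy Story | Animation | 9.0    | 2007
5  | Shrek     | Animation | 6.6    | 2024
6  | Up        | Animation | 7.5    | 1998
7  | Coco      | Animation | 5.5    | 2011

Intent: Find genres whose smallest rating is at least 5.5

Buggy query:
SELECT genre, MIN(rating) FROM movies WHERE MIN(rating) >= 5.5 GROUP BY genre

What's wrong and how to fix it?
Bug: MIN() in WHERE is a misuse of aggregate

Fix: Use HAVING for the per-group MIN condition

Corrected query:
SELECT genre, MIN(rating) FROM movies GROUP BY genre HAVING MIN(rating) >= 5.5

Result:
(no rows)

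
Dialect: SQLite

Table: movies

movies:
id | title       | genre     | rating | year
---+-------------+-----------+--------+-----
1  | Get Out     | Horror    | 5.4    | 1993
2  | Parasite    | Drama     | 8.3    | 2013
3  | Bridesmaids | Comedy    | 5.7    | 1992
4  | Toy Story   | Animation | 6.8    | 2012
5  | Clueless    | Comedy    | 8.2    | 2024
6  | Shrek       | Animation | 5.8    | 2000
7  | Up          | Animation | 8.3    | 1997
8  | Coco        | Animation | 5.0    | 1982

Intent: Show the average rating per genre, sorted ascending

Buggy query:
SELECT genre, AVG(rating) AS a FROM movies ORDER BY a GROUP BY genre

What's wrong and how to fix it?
Bug: ORDER BY appears before GROUP BY; SQL clause order requires GROUP BY first

Fix: Move ORDER BY to the end, after GROUP BY

Corrected query:
SELECT genre, AVG(rating) AS a FROM movies GROUP BY genre ORDER BY a

Result:
genre     | a    
----------+------
Horror    | 5.4  
Animation | 6.475
Comedy    | 6.95 
Drama     | 8.3  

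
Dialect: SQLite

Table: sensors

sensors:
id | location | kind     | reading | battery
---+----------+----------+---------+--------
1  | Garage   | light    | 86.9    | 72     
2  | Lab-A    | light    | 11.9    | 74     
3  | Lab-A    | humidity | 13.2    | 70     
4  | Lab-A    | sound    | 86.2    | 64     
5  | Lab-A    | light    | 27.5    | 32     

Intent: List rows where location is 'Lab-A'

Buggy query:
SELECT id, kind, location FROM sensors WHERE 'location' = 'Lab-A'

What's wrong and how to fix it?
Bug: 'location' in single quotes is a string literal, not the column; the comparison is literal-vs-literal and never true

Fix: Reference the column as location without single quotes

Corrected query:
SELECT id, kind, location FROM sensors WHERE location = 'Lab-A'

Result:
id | kind     | location
---+----------+---------
2  | light    | Lab-A   
3  | humidity | Lab-A   
4  | sound    | Lab-A   
5  | light    | Lab-A   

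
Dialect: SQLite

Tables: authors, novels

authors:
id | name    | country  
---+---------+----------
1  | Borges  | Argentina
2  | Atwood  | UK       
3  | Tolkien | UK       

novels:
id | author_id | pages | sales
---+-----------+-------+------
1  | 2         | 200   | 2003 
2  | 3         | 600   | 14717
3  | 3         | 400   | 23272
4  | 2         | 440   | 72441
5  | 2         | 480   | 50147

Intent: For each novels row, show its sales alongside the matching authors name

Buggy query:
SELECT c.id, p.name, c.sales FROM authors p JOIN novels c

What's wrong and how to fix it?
Bug: Missing join condition: each novels row is matched to all authors rows instead of just its own

Fix: Add ON c.author_id = p.id to the JOIN

Corrected query:
SELECT c.id, p.name, c.sales FROM authors p JOIN novels c ON c.author_id = p.id

Result:
id | name    | sales
---+---------+------
1  | Atwood  | 2003 
2  | Tolkien | 14717
3  | Tolkien | 23272
4  | Atwood  | 72441
5  | Atwood  | 50147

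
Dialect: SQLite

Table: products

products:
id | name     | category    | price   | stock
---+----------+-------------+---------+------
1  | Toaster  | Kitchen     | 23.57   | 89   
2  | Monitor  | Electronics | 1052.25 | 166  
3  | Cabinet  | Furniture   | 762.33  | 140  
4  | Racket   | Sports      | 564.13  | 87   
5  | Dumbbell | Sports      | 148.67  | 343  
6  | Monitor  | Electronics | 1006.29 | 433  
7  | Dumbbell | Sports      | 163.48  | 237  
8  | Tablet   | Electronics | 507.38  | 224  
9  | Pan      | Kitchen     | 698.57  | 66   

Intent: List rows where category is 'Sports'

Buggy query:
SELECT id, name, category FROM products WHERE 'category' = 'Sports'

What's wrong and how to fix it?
Bug: Single quotes denote string literals in SQL; the column name is being compared as a constant string

Fix: Reference the column as category without single quotes

Corrected query:
SELECT id, name, category FROM products WHERE category = 'Sports'

Result:
id | name     | category
---+----------+---------
4  | Racket   | Sports  
5  | Dumbbell | Sports  
7  | Dumbbell | Sports  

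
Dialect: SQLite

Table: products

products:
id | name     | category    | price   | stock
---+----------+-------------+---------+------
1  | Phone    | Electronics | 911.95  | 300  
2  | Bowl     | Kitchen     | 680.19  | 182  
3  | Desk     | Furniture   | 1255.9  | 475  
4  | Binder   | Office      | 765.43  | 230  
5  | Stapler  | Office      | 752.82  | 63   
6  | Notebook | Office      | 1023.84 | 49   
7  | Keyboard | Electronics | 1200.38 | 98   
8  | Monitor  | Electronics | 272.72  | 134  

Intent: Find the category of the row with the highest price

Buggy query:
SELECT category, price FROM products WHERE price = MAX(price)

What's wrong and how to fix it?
Bug: MAX(price) is an aggregate and cannot be used directly in WHERE

Fix: Wrap MAX in a scalar subquery so WHERE compares against a single value

Corrected query:
SELECT category, price FROM products WHERE price = (SELECT MAX(price) FROM products)

Result:
category  | price 
----------+-------
Furniture | 1255.9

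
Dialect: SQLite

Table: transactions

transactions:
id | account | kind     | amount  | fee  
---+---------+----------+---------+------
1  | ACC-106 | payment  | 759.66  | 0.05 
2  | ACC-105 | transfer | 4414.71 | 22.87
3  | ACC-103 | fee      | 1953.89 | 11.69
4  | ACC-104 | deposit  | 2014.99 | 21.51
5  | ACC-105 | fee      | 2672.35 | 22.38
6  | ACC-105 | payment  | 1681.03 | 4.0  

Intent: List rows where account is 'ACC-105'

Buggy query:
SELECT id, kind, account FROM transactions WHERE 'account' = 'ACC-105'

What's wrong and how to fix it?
Bug: Single quotes denote string literals in SQL; the column name is being compared as a constant string

Fix: Remove the quotes around the column name (or use double quotes for an identifier)

Corrected query:
SELECT id, kind, account FROM transactions WHERE account = 'ACC-105'

Result:
id | kind     | account
---+----------+--------
2  | transfer | ACC-105
5  | fee      | ACC-105
6  | payment  | ACC-105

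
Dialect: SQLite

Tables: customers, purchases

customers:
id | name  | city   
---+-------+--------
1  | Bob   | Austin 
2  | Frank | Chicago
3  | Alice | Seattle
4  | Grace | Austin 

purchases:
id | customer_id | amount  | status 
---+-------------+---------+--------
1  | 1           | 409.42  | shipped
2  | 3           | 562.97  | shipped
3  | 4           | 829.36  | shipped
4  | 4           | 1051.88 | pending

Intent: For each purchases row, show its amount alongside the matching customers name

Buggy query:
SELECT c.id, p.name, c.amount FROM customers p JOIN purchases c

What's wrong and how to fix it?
Bug: Missing join condition: each purchases row is matched to all customers rows instead of just its own

Fix: Specify the join condition linking the foreign key to the parent id

Corrected query:
SELECT c.id, p.name, c.amount FROM customers p JOIN purchases c ON c.customer_id = p.id

Result:
id | name  | amount 
---+-------+--------
1  | Bob   | 409.42 
2  | Alice | 562.97 
3  | Grace | 829.36 
4  | Grace | 1051.88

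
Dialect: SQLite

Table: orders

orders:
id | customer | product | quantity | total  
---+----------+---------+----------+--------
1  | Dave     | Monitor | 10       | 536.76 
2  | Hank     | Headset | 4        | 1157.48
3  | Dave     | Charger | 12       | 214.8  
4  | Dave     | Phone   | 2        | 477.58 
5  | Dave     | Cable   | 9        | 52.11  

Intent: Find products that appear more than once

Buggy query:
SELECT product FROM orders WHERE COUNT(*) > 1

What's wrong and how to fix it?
Bug: COUNT(*) is an aggregate and cannot be used in WHERE

Fix: GROUP BY product, then filter groups with HAVING COUNT(*) > 1

Corrected query:
SELECT product FROM orders GROUP BY product HAVING COUNT(*) > 1

Result:
(no rows)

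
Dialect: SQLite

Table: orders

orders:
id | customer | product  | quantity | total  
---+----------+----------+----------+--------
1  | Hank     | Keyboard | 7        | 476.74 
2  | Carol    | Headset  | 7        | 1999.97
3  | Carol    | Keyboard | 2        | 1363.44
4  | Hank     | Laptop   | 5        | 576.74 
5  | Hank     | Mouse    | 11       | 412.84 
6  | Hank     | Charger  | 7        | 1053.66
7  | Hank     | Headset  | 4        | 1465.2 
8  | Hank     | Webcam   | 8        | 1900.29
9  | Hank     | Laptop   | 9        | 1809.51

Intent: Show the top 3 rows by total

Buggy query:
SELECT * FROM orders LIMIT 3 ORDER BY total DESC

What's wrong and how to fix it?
Bug: ORDER BY cannot follow LIMIT; LIMIT is the final clause

Fix: Swap the clauses: ORDER BY first, then LIMIT

Corrected query:
SELECT * FROM orders ORDER BY total DESC LIMIT 3

Result:
id | customer | product | quantity | total  
---+----------+---------+----------+--------
2  | Carol    | Headset | 7        | 1999.97
8  | Hank     | Webcam  | 8        | 1900.29
9  | Hank     | Laptop  | 9        | 1809.51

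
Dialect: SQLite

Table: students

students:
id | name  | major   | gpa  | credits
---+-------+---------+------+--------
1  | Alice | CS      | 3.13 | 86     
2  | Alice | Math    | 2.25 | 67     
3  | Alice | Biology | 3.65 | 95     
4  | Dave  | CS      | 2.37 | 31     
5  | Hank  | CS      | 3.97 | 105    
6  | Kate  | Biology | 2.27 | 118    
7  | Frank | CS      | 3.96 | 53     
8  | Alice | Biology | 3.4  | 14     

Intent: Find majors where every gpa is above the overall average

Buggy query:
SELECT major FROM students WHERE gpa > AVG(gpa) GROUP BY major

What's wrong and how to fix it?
Bug: WHERE evaluates per row before aggregation, so AVG() is unavailable

Fix: Use a subquery for AVG and a HAVING MIN(...) filter so the condition holds for every row in the group

Corrected query:
SELECT major FROM students GROUP BY major HAVING MIN(gpa) > (SELECT AVG(gpa) FROM students)

Result:
(no rows)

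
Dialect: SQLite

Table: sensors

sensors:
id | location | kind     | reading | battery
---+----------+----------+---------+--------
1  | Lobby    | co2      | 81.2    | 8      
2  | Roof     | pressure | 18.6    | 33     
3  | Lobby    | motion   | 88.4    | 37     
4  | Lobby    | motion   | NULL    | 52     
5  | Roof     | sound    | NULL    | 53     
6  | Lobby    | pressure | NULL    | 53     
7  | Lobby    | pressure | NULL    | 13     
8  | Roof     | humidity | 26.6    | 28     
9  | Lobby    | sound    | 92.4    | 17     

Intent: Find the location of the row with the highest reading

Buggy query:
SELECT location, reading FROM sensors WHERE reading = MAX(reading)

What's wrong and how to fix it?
Bug: MAX(reading) is an aggregate and cannot be used directly in WHERE

Fix: Wrap MAX in a scalar subquery so WHERE compares against a single value

Corrected query:
SELECT location, reading FROM sensors WHERE reading = (SELECT MAX(reading) FROM sensors)

Result:
location | reading
---------+--------
Lobby    | 92.4   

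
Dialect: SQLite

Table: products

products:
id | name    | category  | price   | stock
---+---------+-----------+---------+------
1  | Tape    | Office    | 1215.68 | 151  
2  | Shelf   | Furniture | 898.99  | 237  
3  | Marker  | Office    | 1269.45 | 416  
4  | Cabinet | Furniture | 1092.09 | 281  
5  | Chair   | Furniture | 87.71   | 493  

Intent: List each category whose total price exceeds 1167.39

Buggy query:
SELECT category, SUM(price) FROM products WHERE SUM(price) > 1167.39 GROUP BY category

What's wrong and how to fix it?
Bug: SUM(price) is an aggregate, but WHERE filters rows before aggregation

Fix: Use HAVING (which filters groups after aggregation) instead of WHERE

Corrected query:
SELECT category, SUM(price) FROM products GROUP BY category HAVING SUM(price) > 1167.39

Result:
category  | SUM(price)
----------+-----------
Furniture | 2078.79   
Office    | 2485.13   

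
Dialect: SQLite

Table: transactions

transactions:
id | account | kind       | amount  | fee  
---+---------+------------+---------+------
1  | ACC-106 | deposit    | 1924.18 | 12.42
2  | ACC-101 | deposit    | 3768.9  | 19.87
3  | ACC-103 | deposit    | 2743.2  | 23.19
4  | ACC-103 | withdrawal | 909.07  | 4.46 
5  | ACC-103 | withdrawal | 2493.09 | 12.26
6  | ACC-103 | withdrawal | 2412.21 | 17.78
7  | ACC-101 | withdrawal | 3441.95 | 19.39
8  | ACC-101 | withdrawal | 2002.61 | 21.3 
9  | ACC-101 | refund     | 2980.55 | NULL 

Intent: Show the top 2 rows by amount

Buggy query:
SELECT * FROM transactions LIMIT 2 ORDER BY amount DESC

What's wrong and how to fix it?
Bug: ORDER BY cannot follow LIMIT; LIMIT is the final clause

Fix: Sort with ORDER BY, then apply LIMIT

Corrected query:
SELECT * FROM transactions ORDER BY amount DESC LIMIT 2

Result:
id | account | kind       | amount  | fee  
---+---------+------------+---------+------
2  | ACC-101 | deposit    | 3768.9  | 19.87
7  | ACC-101 | withdrawal | 3441.95 | 19.39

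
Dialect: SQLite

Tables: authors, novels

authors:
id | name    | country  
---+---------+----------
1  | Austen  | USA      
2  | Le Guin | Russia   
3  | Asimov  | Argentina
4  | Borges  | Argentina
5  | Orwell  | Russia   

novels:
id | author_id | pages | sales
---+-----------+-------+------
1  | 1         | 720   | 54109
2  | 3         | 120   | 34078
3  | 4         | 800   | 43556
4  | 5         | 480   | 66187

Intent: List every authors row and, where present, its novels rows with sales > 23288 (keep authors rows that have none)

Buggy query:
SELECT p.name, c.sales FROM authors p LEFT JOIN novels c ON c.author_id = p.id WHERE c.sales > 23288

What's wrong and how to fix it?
Bug: Filtering c.sales in WHERE discards the NULL rows produced by LEFT JOIN, turning it into an inner join

Fix: Put 'c.sales > 23288' in the JOIN's ON clause instead of WHERE

Corrected query:
SELECT p.name, c.sales FROM authors p LEFT JOIN novels c ON c.author_id = p.id AND c.sales > 23288

Result:
name    | sales
--------+------
Austen  | 54109
Le Guin | NULL 
Asimov  | 34078
Borges  | 43556
Orwell  | 66187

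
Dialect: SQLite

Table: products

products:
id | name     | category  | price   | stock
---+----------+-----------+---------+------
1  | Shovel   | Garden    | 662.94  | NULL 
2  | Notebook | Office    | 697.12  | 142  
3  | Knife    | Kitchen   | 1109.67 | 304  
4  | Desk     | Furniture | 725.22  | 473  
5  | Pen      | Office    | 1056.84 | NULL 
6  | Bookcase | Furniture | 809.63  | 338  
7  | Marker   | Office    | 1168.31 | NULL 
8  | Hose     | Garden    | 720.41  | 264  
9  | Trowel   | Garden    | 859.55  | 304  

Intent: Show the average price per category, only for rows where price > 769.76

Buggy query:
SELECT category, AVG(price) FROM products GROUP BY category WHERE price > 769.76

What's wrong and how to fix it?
Bug: Row-level WHERE must come before GROUP BY in the clause order

Fix: Place WHERE between FROM and GROUP BY

Corrected query:
SELECT category, AVG(price) FROM products WHERE price > 769.76 GROUP BY category

Result:
category  | AVG(price)
----------+-----------
Furniture | 809.63    
Garden    | 859.55    
Kitchen   | 1109.67   
Office    | 1112.575  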